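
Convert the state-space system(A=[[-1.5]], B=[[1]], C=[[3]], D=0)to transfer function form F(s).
F(s) = C(sI - A)⁻¹B + D.
Characteristic polynomial det(sI - A) = s + 1.5.
Numerator from C·adj(sI-A)·B + D·det(sI-A) = 3.
F(s) = (3)/(s + 1.5)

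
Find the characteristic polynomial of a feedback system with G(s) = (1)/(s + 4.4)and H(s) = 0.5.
Characteristic poly = G_den * H_den + G_num * H_num = (s + 4.4) + (0.5) = s + 4.9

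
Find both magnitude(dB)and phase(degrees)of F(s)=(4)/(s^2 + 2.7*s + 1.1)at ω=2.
Substitute s = j*2: F(j2) = -0.308757 - 0.574927j.
|F| = 20*log₁₀(sqrt(Re²+Im²)) = -3.71 dB.
∠F = atan2(Im, Re) = -118.24°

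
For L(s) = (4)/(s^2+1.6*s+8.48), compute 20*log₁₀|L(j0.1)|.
Substitute s = j*0.1: L(j0.1) = 0.472087 - 0.00891781j.
|L(j0.1)| = sqrt(Re² + Im²) = 0.4722.
20*log₁₀(0.4722) = -6.52 dB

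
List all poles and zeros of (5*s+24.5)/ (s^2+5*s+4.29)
Set denominator = 0: s^2 + 5*s + 4.29 = (s + 3.9)(s + 1.1) = 0 → Poles: -1.1, -3.9
Set numerator = 0: 5*s + 24.5 = 0 → Zeros: -4.9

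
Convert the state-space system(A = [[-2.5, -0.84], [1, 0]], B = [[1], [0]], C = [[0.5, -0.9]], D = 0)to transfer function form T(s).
T(s) = C(sI - A)⁻¹B + D.
Characteristic polynomial det(sI - A) = s^2 + 2.5*s + 0.84.
Numerator from C·adj(sI-A)·B + D·det(sI-A) = 0.5*s - 0.9.
T(s) = (0.5*s - 0.9)/(s^2 + 2.5*s + 0.84)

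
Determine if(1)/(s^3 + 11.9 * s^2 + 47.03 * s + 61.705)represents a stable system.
Denominator: s^3 + 11.9*s^2 + 47.03*s + 61.705 = (s + 3.5)(s + 4.1)(s + 4.3). Poles: -3.5, -4.1, -4.3. All Re(p)<0: Yes (stable)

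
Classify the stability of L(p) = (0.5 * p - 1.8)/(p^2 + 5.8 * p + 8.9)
Denominator: p^2 + 5.8*p + 8.9. Poles: -2.9 + 0.7j, -2.9 - 0.7j. Stable (all poles in LHP)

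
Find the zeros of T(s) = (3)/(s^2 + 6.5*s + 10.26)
Numerator is a nonzero constant (3) → Zeros: none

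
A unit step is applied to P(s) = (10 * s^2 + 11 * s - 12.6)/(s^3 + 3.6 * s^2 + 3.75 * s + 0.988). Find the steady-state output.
FVT: lim_{t→∞} y(t) = lim_{s→0} s*Y(s) where Y(s) = P(s)/s.
= lim_{s→0} P(s) = P(0) = num(0)/den(0) = -12.6/0.988 = -12.75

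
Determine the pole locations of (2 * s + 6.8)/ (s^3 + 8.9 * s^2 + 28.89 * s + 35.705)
Set denominator = 0: s^3 + 8.9*s^2 + 28.89*s + 35.705 = (s + 3.7)(s^2 + 5.2*s + 9.65) = 0 → Poles: -2.6 + 1.7j, -2.6 - 1.7j, -3.7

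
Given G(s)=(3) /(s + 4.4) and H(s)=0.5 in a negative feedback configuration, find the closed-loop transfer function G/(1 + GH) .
Closed-loop T = G/(1+GH).
Numerator: G_num * H_den = 3.
Denominator: G_den * H_den + G_num * H_num = (s + 4.4) + (1.5) = s + 5.9.
T(s) = (3)/(s + 5.9)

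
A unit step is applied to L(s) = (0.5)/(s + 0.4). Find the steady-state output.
FVT: lim_{t→∞} y(t) = lim_{s→0} s*Y(s) where Y(s) = L(s)/s.
= lim_{s→0} L(s) = L(0) = num(0)/den(0) = 0.5/0.4 = 1.25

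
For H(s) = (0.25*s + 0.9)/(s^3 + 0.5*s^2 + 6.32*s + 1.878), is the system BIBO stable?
Denominator: s^3 + 0.5*s^2 + 6.32*s + 1.878 = (s + 0.3)(s^2 + 0.2*s + 6.26). Poles: -0.1 + 2.5j, -0.1 - 2.5j, -0.3. All Re(p)<0: Yes (stable)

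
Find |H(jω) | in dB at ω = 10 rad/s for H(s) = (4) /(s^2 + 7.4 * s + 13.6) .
Substitute s = j*10: H(j10) = -0.0267059 - 0.0228731j.
|H(j10)| = sqrt(Re² + Im²) = 0.03516.
20*log₁₀(0.03516) = -29.08 dB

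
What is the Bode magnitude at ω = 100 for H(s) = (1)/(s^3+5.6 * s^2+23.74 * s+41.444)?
Substitute s = j*100: H(j100) = -5.60489e-08 + 9.99236e-07j.
|H(j100)| = sqrt(Re² + Im²) = 1.001e-06.
20*log₁₀(1.001e-06) = -119.99 dB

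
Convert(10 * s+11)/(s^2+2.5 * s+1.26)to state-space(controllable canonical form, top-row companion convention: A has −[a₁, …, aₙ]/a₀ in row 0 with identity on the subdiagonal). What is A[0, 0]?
Reachable canonical form for den = s^2 + 2.5*s + 1.26: top row of A = -[a₁,a₂,...,aₙ]/a₀, ones on the subdiagonal, zeros elsewhere.
A = [[-2.5, -1.26], [1, 0]].
A[0,0] = -2.5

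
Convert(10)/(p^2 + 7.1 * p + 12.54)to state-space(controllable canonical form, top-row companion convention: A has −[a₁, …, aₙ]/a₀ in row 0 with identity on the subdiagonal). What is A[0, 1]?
Reachable canonical form for den = p^2 + 7.1*p + 12.54: top row of A = -[a₁,a₂,...,aₙ]/a₀, ones on the subdiagonal, zeros elsewhere.
A = [[-7.1, -12.54], [1, 0]].
A[0,1] = -12.54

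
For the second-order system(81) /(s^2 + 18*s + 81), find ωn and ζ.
Standard form: ωn²/(s²+2ζωn·s+ωn²).
const=81=ωn² → ωn=9, s coeff=18=2ζωn → ζ=1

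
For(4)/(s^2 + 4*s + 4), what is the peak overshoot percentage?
Standard form: ωn²/(s²+2ζωn·s+ωn²) → ωn = 2, ζ = 1.
ζ ≥ 1, so the response is non-oscillatory: peak overshoot = 0%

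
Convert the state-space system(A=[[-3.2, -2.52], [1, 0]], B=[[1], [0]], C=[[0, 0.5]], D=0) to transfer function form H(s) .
H(s) = C(sI - A)⁻¹B + D.
Characteristic polynomial det(sI - A) = s^2 + 3.2*s + 2.52.
Numerator from C·adj(sI-A)·B + D·det(sI-A) = 0.5.
H(s) = (0.5)/(s^2 + 3.2*s + 2.52)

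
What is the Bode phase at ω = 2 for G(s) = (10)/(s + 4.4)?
Substitute s = j*2: G(j2) = 1.88356 - 0.856164j.
∠G(j2) = atan2(Im, Re) = atan2(-0.856164, 1.88356) = -24.44°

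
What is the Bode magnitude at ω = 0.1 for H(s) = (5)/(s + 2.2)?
Substitute s = j*0.1: H(j0.1) = 2.26804 - 0.103093j.
|H(j0.1)| = sqrt(Re² + Im²) = 2.27.
20*log₁₀(2.27) = 7.12 dB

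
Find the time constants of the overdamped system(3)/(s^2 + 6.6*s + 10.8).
Overdamped: real poles at -3.6, -3. τ = -1/pole → τ₁ = 0.2778, τ₂ = 0.3333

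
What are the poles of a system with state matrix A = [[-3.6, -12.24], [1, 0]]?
Eigenvalues solve det(λI - A) = 0.
Characteristic polynomial: λ^2 + 3.6*λ + 12.24 = 0.
Roots: -1.8 + 3j, -1.8 - 3j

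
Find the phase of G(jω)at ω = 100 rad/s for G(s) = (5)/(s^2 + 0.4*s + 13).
Substitute s = j*100: G(j100) = -0.000500643 - 2.00518e-06j.
∠G(j100) = atan2(Im, Re) = atan2(-2.00518e-06, -0.000500643) = -179.77°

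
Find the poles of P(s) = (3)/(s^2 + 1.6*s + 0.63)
Set denominator = 0: s^2 + 1.6*s + 0.63 = (s + 0.7)(s + 0.9) = 0 → Poles: -0.7, -0.9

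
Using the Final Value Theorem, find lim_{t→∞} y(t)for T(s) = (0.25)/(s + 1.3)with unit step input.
FVT: lim_{t→∞} y(t) = lim_{s→0} s*Y(s) where Y(s) = T(s)/s.
= lim_{s→0} T(s) = T(0) = num(0)/den(0) = 0.25/1.3 = 0.1923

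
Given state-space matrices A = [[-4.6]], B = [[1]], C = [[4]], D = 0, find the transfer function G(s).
G(s) = C(sI - A)⁻¹B + D.
Characteristic polynomial det(sI - A) = s + 4.6.
Numerator from C·adj(sI-A)·B + D·det(sI-A) = 4.
G(s) = (4)/(s + 4.6)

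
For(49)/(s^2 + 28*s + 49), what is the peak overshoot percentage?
Standard form: ωn²/(s²+2ζωn·s+ωn²) → ωn = 7, ζ = 2.
ζ ≥ 1, so the response is non-oscillatory: peak overshoot = 0%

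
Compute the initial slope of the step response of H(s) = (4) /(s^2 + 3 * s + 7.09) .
IVT: y'(0⁺) = lim_{s→∞} s²·Y(s) = lim_{s→∞} s·H(s).
deg(num) = 0, deg(den) = 2, relative degree = 2 ≥ 2, so s·H(s) → 0. Initial slope = 0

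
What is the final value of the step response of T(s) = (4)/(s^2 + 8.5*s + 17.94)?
FVT: lim_{t→∞} y(t) = lim_{s→0} s*Y(s) where Y(s) = T(s)/s.
= lim_{s→0} T(s) = T(0) = num(0)/den(0) = 4/17.94 = 0.223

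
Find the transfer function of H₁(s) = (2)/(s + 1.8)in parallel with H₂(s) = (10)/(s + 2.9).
Parallel: H = H₁ + H₂ = (n₁·d₂ + n₂·d₁)/(d₁·d₂).
n₁·d₂ = 2*s + 5.8. n₂·d₁ = 10*s + 18. Sum = 12*s + 23.8. d₁·d₂ = s^2 + 4.7*s + 5.22.
H(s) = (12*s + 23.8)/(s^2 + 4.7*s + 5.22)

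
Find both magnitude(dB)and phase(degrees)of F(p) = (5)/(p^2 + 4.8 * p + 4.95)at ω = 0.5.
Substitute p = j*0.5: F(j0.5) = 0.843806 - 0.43088j.
|F| = 20*log₁₀(sqrt(Re²+Im²)) = -0.47 dB.
∠F = atan2(Im, Re) = -27.05°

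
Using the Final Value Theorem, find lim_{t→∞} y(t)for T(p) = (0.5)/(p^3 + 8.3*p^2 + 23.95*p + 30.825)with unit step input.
FVT: lim_{t→∞} y(t) = lim_{p→0} p*Y(p) where Y(p) = T(p)/p.
= lim_{p→0} T(p) = T(0) = num(0)/den(0) = 0.5/30.825 = 0.01622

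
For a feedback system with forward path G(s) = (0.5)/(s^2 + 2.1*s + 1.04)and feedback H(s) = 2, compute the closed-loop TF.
Closed-loop T = G/(1+GH).
Numerator: G_num * H_den = 0.5.
Denominator: G_den * H_den + G_num * H_num = (s^2 + 2.1*s + 1.04) + (1) = s^2 + 2.1*s + 2.04.
T(s) = (0.5)/(s^2 + 2.1*s + 2.04)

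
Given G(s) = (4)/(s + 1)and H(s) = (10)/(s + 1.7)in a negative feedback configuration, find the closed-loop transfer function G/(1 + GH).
Closed-loop T = G/(1+GH).
Numerator: G_num * H_den = 4*s + 6.8.
Denominator: G_den * H_den + G_num * H_num = (s^2 + 2.7*s + 1.7) + (40) = s^2 + 2.7*s + 41.7.
T(s) = (4*s + 6.8)/(s^2 + 2.7*s + 41.7)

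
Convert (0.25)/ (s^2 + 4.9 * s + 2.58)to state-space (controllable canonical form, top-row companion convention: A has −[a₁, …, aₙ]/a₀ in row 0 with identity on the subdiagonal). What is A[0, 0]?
Reachable canonical form for den = s^2 + 4.9*s + 2.58: top row of A = -[a₁,a₂,...,aₙ]/a₀, ones on the subdiagonal, zeros elsewhere.
A = [[-4.9, -2.58], [1, 0]].
A[0,0] = -4.9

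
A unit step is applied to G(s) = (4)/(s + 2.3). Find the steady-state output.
FVT: lim_{t→∞} y(t) = lim_{s→0} s*Y(s) where Y(s) = G(s)/s.
= lim_{s→0} G(s) = G(0) = num(0)/den(0) = 4/2.3 = 1.739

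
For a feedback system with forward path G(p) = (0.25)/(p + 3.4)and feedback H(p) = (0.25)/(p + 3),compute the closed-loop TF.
Closed-loop T = G/(1+GH).
Numerator: G_num * H_den = 0.25*p + 0.75.
Denominator: G_den * H_den + G_num * H_num = (p^2 + 6.4*p + 10.2) + (0.0625) = p^2 + 6.4*p + 10.2625.
T(p) = (0.25*p + 0.75)/(p^2 + 6.4*p + 10.2625)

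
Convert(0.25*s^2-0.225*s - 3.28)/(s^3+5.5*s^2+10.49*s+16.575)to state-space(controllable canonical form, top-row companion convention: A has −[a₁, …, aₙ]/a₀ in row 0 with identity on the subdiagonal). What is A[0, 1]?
Reachable canonical form for den = s^3 + 5.5*s^2 + 10.49*s + 16.575: top row of A = -[a₁,a₂,...,aₙ]/a₀, ones on the subdiagonal, zeros elsewhere.
A = [[-5.5, -10.49, -16.575], [1, 0, 0], [0, 1, 0]].
A[0,1] = -10.49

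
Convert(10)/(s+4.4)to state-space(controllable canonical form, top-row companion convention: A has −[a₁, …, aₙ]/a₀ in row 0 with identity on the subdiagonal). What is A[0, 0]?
Reachable canonical form for den = s + 4.4: top row of A = -[a₁,a₂,...,aₙ]/a₀, ones on the subdiagonal, zeros elsewhere.
A = [[-4.4]].
A[0,0] = -4.4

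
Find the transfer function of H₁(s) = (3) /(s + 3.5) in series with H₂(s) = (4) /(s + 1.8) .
Series: H = H₁ · H₂ = (n₁·n₂)/(d₁·d₂).
Num: n₁·n₂ = 12. Den: d₁·d₂ = s^2 + 5.3*s + 6.3.
H(s) = (12)/(s^2 + 5.3*s + 6.3)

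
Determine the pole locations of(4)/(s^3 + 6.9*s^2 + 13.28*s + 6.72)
Set denominator = 0: s^3 + 6.9*s^2 + 13.28*s + 6.72 = (s + 2.1)(s + 4)(s + 0.8) = 0 → Poles: -0.8, -2.1, -4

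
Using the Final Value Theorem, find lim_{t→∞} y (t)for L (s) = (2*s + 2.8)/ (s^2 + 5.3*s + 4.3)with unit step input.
FVT: lim_{t→∞} y(t) = lim_{s→0} s*Y(s) where Y(s) = L(s)/s.
= lim_{s→0} L(s) = L(0) = num(0)/den(0) = 2.8/4.3 = 0.6512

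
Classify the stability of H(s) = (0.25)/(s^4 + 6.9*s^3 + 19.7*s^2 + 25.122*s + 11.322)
Denominator: s^4 + 6.9*s^3 + 19.7*s^2 + 25.122*s + 11.322 = (s + 1)(s + 1.7)(s^2 + 4.2*s + 6.66). Poles: -1, -1.7, -2.1 + 1.5j, -2.1 - 1.5j. Stable (all poles in LHP)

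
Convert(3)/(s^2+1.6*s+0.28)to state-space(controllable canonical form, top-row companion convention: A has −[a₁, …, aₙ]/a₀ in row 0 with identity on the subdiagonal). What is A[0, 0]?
Reachable canonical form for den = s^2 + 1.6*s + 0.28: top row of A = -[a₁,a₂,...,aₙ]/a₀, ones on the subdiagonal, zeros elsewhere.
A = [[-1.6, -0.28], [1, 0]].
A[0,0] = -1.6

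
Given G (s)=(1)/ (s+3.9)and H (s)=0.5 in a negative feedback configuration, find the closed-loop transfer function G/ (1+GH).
Closed-loop T = G/(1+GH).
Numerator: G_num * H_den = 1.
Denominator: G_den * H_den + G_num * H_num = (s + 3.9) + (0.5) = s + 4.4.
T(s) = (1)/(s + 4.4)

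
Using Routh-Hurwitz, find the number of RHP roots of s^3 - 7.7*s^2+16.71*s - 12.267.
Routh array:
s^3: [1, 16.71]; s^2: [-7.7, -12.267]; s^1: [15.1169]; s^0: [-12.267]
First column: [1, -7.7, 15.1169, -12.267]. Sign changes = RHP roots = 3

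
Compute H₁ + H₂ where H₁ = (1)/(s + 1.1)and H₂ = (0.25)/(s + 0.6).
Parallel: H = H₁ + H₂ = (n₁·d₂ + n₂·d₁)/(d₁·d₂).
n₁·d₂ = s + 0.6. n₂·d₁ = 0.25*s + 0.275. Sum = 1.25*s + 0.875. d₁·d₂ = s^2 + 1.7*s + 0.66.
H(s) = (1.25*s + 0.875)/(s^2 + 1.7*s + 0.66)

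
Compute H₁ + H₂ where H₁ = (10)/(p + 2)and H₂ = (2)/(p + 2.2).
Parallel: H = H₁ + H₂ = (n₁·d₂ + n₂·d₁)/(d₁·d₂).
n₁·d₂ = 10*p + 22. n₂·d₁ = 2*p + 4. Sum = 12*p + 26. d₁·d₂ = p^2 + 4.2*p + 4.4.
H(p) = (12*p + 26)/(p^2 + 4.2*p + 4.4)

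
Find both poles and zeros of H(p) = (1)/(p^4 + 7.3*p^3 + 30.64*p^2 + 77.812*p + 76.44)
Set denominator = 0: p^4 + 7.3*p^3 + 30.64*p^2 + 77.812*p + 76.44 = (p + 2.1)(p + 2.8)(p^2 + 2.4*p + 13) = 0 → Poles: -1.2 + 3.4j, -1.2 - 3.4j, -2.1, -2.8
Numerator is a nonzero constant (1) → Zeros: none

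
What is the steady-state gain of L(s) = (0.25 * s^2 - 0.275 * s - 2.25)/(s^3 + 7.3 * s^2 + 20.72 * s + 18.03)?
DC gain = L(0) = num(0)/den(0) = -2.25/18.03 = -0.1248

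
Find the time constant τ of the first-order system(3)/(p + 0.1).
First-order system: τ = -1/pole. Pole = -0.1. τ = -1/(-0.1) = 10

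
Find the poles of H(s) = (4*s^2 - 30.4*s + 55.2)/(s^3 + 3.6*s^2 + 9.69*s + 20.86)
Set denominator = 0: s^3 + 3.6*s^2 + 9.69*s + 20.86 = (s + 2.8)(s^2 + 0.8*s + 7.45) = 0 → Poles: -0.4 + 2.7j, -0.4 - 2.7j, -2.8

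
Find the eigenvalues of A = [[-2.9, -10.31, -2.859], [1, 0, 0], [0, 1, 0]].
Eigenvalues solve det(λI - A) = 0.
Characteristic polynomial: λ^3 + 2.9*λ^2 + 10.31*λ + 2.859 = 0.
Factor: (λ + 0.3)(λ^2 + 2.6*λ + 9.53) = 0.
Roots: -0.3, -1.3 + 2.8j, -1.3 - 2.8j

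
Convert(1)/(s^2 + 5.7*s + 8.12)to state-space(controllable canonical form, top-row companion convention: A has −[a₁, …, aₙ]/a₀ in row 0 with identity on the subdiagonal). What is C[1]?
Reachable canonical form: C = numerator coefficients (right-aligned, zero-padded to length n).
num = 1, C = [[0, 1]].
C[1] = 1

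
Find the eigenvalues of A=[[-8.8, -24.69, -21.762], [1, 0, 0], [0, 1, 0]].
Eigenvalues solve det(λI - A) = 0.
Characteristic polynomial: λ^3 + 8.8*λ^2 + 24.69*λ + 21.762 = 0.
Factor: (λ + 1.8)(λ + 3.9)(λ + 3.1) = 0.
Roots: -1.8, -3.1, -3.9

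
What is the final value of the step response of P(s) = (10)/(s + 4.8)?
FVT: lim_{t→∞} y(t) = lim_{s→0} s*Y(s) where Y(s) = P(s)/s.
= lim_{s→0} P(s) = P(0) = num(0)/den(0) = 10/4.8 = 2.083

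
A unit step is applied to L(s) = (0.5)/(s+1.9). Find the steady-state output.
FVT: lim_{t→∞} y(t) = lim_{s→0} s*Y(s) where Y(s) = L(s)/s.
= lim_{s→0} L(s) = L(0) = num(0)/den(0) = 0.5/1.9 = 0.2632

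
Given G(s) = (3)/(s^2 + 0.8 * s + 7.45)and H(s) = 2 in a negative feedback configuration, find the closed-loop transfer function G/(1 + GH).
Closed-loop T = G/(1+GH).
Numerator: G_num * H_den = 3.
Denominator: G_den * H_den + G_num * H_num = (s^2 + 0.8*s + 7.45) + (6) = s^2 + 0.8*s + 13.45.
T(s) = (3)/(s^2 + 0.8*s + 13.45)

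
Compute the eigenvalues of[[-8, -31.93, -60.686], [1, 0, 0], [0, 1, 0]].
Eigenvalues solve det(λI - A) = 0.
Characteristic polynomial: λ^3 + 8*λ^2 + 31.93*λ + 60.686 = 0.
Factor: (λ + 3.8)(λ^2 + 4.2*λ + 15.97) = 0.
Roots: -2.1 + 3.4j, -2.1 - 3.4j, -3.8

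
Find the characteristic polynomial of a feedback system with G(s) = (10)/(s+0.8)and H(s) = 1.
Characteristic poly = G_den * H_den + G_num * H_num = (s + 0.8) + (10) = s + 10.8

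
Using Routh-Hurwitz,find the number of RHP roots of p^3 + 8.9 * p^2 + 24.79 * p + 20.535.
Routh array:
p^3: [1, 24.79]; p^2: [8.9, 20.535]; p^1: [22.4827]; p^0: [20.535]
First column: [1, 8.9, 22.4827, 20.535]. Sign changes = RHP roots = 0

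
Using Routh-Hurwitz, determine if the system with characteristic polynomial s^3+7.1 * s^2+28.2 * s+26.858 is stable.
Routh array:
s^3: [1, 28.2]; s^2: [7.1, 26.858]; s^1: [24.4172]; s^0: [26.858]
First column: [1, 7.1, 24.4172, 26.858]. Sign changes = 0.
Yes, stable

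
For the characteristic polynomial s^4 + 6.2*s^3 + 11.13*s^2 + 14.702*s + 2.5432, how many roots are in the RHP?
s^4 + 6.2*s^3 + 11.13*s^2 + 14.702*s + 2.5432 = (s + 0.2)(s + 4.4)(s^2 + 1.6*s + 2.89). Poles: -0.2, -0.8 + 1.5j, -0.8 - 1.5j, -4.4. RHP poles (Re>0): 0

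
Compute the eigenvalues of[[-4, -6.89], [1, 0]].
Eigenvalues solve det(λI - A) = 0.
Characteristic polynomial: λ^2 + 4*λ + 6.89 = 0.
Roots: -2 + 1.7j, -2 - 1.7j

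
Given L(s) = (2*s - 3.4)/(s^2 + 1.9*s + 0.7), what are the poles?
Set denominator = 0: s^2 + 1.9*s + 0.7 = (s + 0.5)(s + 1.4) = 0 → Poles: -0.5, -1.4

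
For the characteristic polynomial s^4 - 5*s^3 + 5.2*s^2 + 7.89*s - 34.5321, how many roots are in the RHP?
s^4 - 5*s^3 + 5.2*s^2 + 7.89*s - 34.5321 = (s + 1.7)(s - 3.7)(s^2 - 3*s + 5.49). Poles: -1.7, 1.5 + 1.8j, 1.5 - 1.8j, 3.7. RHP poles (Re>0): 3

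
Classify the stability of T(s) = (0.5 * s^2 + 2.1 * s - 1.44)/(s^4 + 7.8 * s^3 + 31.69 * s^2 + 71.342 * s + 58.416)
Denominator: s^4 + 7.8*s^3 + 31.69*s^2 + 71.342*s + 58.416 = (s + 1.6)(s + 3)(s^2 + 3.2*s + 12.17). Poles: -1.6, -1.6 + 3.1j, -1.6 - 3.1j, -3. Stable (all poles in LHP)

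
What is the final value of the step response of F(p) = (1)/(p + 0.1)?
FVT: lim_{t→∞} y(t) = lim_{p→0} p*Y(p) where Y(p) = F(p)/p.
= lim_{p→0} F(p) = F(0) = num(0)/den(0) = 1/0.1 = 10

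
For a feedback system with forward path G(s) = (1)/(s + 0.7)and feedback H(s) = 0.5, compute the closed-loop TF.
Closed-loop T = G/(1+GH).
Numerator: G_num * H_den = 1.
Denominator: G_den * H_den + G_num * H_num = (s + 0.7) + (0.5) = s + 1.2.
T(s) = (1)/(s + 1.2)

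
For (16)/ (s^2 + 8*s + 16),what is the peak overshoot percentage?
Standard form: ωn²/(s²+2ζωn·s+ωn²) → ωn = 4, ζ = 1.
ζ ≥ 1, so the response is non-oscillatory: peak overshoot = 0%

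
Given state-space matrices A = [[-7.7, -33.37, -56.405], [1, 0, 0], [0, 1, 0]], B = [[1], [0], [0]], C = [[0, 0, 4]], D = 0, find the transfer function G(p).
G(p) = C(pI - A)⁻¹B + D.
Characteristic polynomial det(pI - A) = p^3 + 7.7*p^2 + 33.37*p + 56.405.
Numerator from C·adj(pI-A)·B + D·det(pI-A) = 4.
G(p) = (4)/(p^3 + 7.7*p^2 + 33.37*p + 56.405)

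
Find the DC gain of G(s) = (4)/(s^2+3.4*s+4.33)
DC gain = G(0) = num(0)/den(0) = 4/4.33 = 0.9238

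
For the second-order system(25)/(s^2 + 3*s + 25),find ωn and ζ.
Standard form: ωn²/(s²+2ζωn·s+ωn²).
const=25=ωn² → ωn=5, s coeff=3=2ζωn → ζ=0.3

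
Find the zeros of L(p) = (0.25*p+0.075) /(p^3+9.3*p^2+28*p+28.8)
Set numerator = 0: 0.25*p + 0.075 = 0 → Zeros: -0.3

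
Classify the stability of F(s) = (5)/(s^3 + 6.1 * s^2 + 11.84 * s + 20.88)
Denominator: s^3 + 6.1*s^2 + 11.84*s + 20.88 = (s + 4.5)(s^2 + 1.6*s + 4.64). Poles: -0.8 + 2j, -0.8 - 2j, -4.5. Stable (all poles in LHP)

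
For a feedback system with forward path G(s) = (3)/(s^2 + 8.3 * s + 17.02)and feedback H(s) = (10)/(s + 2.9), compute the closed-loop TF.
Closed-loop T = G/(1+GH).
Numerator: G_num * H_den = 3*s + 8.7.
Denominator: G_den * H_den + G_num * H_num = (s^3 + 11.2*s^2 + 41.09*s + 49.358) + (30) = s^3 + 11.2*s^2 + 41.09*s + 79.358.
T(s) = (3*s + 8.7)/(s^3 + 11.2*s^2 + 41.09*s + 79.358)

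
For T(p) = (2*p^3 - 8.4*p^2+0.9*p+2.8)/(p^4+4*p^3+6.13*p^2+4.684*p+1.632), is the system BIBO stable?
Denominator: p^4 + 4*p^3 + 6.13*p^2 + 4.684*p + 1.632 = (p + 1.6)(p + 1.2)(p^2 + 1.2*p + 0.85). Poles: -0.6 + 0.7j, -0.6 - 0.7j, -1.2, -1.6. All Re(p)<0: Yes (stable)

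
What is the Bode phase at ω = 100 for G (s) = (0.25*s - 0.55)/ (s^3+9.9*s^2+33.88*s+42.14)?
Substitute s = j*100: G(j100) = -2.47858e-05 - 3.01296e-06j.
∠G(j100) = atan2(Im, Re) = atan2(-3.01296e-06, -2.47858e-05) = -173.07°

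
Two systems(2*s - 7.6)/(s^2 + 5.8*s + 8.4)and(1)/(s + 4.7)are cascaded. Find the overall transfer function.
Series: H = H₁ · H₂ = (n₁·n₂)/(d₁·d₂).
Num: n₁·n₂ = 2*s - 7.6. Den: d₁·d₂ = s^3 + 10.5*s^2 + 35.66*s + 39.48.
H(s) = (2*s - 7.6)/(s^3 + 10.5*s^2 + 35.66*s + 39.48)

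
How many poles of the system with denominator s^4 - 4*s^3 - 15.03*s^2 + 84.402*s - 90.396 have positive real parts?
s^4 - 4*s^3 - 15.03*s^2 + 84.402*s - 90.396 = (s - 3.6)(s + 4.5)(s - 3.1)(s - 1.8). Poles: -4.5, 1.8, 3.1, 3.6. RHP poles (Re>0): 3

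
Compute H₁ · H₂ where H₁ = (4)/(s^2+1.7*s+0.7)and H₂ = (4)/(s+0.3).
Series: H = H₁ · H₂ = (n₁·n₂)/(d₁·d₂).
Num: n₁·n₂ = 16. Den: d₁·d₂ = s^3 + 2*s^2 + 1.21*s + 0.21.
H(s) = (16)/(s^3 + 2*s^2 + 1.21*s + 0.21)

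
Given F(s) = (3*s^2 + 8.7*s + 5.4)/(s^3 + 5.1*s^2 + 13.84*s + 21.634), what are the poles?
Set denominator = 0: s^3 + 5.1*s^2 + 13.84*s + 21.634 = (s + 2.9)(s^2 + 2.2*s + 7.46) = 0 → Poles: -1.1 + 2.5j, -1.1 - 2.5j, -2.9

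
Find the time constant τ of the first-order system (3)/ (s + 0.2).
First-order system: τ = -1/pole. Pole = -0.2. τ = -1/(-0.2) = 5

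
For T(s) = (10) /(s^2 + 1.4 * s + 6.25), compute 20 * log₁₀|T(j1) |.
Substitute s = j*1: T(j1) = 1.7783 - 0.474215j.
|T(j1)| = sqrt(Re² + Im²) = 1.84.
20*log₁₀(1.84) = 5.30 dB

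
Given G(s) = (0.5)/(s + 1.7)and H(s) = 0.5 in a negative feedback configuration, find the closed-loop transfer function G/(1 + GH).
Closed-loop T = G/(1+GH).
Numerator: G_num * H_den = 0.5.
Denominator: G_den * H_den + G_num * H_num = (s + 1.7) + (0.25) = s + 1.95.
T(s) = (0.5)/(s + 1.95)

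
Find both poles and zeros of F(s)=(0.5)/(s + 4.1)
Set denominator = 0: s + 4.1 = 0 → Poles: -4.1
Numerator is a nonzero constant (0.5) → Zeros: none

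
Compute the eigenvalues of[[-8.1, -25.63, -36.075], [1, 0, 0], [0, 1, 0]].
Eigenvalues solve det(λI - A) = 0.
Characteristic polynomial: λ^3 + 8.1*λ^2 + 25.63*λ + 36.075 = 0.
Factor: (λ + 3.9)(λ^2 + 4.2*λ + 9.25) = 0.
Roots: -2.1 + 2.2j, -2.1 - 2.2j, -3.9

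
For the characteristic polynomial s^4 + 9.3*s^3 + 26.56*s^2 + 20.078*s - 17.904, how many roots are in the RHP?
s^4 + 9.3*s^3 + 26.56*s^2 + 20.078*s - 17.904 = (s - 0.5)(s + 4.8)(s^2 + 5*s + 7.46). Poles: -2.5 + 1.1j, -2.5 - 1.1j, -4.8, 0.5. RHP poles (Re>0): 1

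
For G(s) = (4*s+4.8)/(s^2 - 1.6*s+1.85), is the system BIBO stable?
Denominator: s^2 - 1.6*s + 1.85. Poles: 0.8 + 1.1j, 0.8 - 1.1j. All Re(p)<0: No (unstable)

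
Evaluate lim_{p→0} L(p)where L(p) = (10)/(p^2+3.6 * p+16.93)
DC gain = L(0) = num(0)/den(0) = 10/16.93 = 0.5907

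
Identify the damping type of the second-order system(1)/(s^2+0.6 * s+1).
Standard form: ωn²/(s²+2ζωn·s+ωn²) gives ωn=1, ζ=0.3.
Underdamped (ζ = 0.3 < 1)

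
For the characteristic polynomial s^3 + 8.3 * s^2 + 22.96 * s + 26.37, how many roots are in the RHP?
s^3 + 8.3*s^2 + 22.96*s + 26.37 = (s + 4.5)(s^2 + 3.8*s + 5.86). Poles: -1.9 + 1.5j, -1.9 - 1.5j, -4.5. RHP poles (Re>0): 0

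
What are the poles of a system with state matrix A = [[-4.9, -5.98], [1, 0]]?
Eigenvalues solve det(λI - A) = 0.
Characteristic polynomial: λ^2 + 4.9*λ + 5.98 = 0.
Factor: (λ + 2.3)(λ + 2.6) = 0.
Roots: -2.3, -2.6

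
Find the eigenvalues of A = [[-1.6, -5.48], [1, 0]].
Eigenvalues solve det(λI - A) = 0.
Characteristic polynomial: λ^2 + 1.6*λ + 5.48 = 0.
Roots: -0.8 + 2.2j, -0.8 - 2.2j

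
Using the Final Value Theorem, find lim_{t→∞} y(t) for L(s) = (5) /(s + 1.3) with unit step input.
FVT: lim_{t→∞} y(t) = lim_{s→0} s*Y(s) where Y(s) = L(s)/s.
= lim_{s→0} L(s) = L(0) = num(0)/den(0) = 5/1.3 = 3.846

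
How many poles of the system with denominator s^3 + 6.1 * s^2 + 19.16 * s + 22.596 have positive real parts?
s^3 + 6.1*s^2 + 19.16*s + 22.596 = (s + 2.1)(s^2 + 4*s + 10.76). Poles: -2 + 2.6j, -2 - 2.6j, -2.1. RHP poles (Re>0): 0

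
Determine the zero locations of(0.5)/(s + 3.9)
Numerator is a nonzero constant (0.5) → Zeros: none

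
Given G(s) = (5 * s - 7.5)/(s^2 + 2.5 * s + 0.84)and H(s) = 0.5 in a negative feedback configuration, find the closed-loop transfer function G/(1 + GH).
Closed-loop T = G/(1+GH).
Numerator: G_num * H_den = 5*s - 7.5.
Denominator: G_den * H_den + G_num * H_num = (s^2 + 2.5*s + 0.84) + (2.5*s - 3.75) = s^2 + 5*s - 2.91.
T(s) = (5*s - 7.5)/(s^2 + 5*s - 2.91)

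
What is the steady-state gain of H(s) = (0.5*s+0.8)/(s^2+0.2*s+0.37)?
DC gain = H(0) = num(0)/den(0) = 0.8/0.37 = 2.162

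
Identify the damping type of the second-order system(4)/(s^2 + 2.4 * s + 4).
Standard form: ωn²/(s²+2ζωn·s+ωn²) gives ωn=2, ζ=0.6.
Underdamped (ζ = 0.6 < 1)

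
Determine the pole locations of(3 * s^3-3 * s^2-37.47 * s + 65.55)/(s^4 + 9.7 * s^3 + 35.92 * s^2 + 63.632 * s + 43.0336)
Set denominator = 0: s^4 + 9.7*s^3 + 35.92*s^2 + 63.632*s + 43.0336 = (s + 1.6)(s + 4.1)(s^2 + 4*s + 6.56) = 0 → Poles: -1.6, -2 + 1.6j, -2 - 1.6j, -4.1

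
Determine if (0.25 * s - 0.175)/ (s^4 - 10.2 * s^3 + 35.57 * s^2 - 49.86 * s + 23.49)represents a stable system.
Denominator: s^4 - 10.2*s^3 + 35.57*s^2 - 49.86*s + 23.49 = (s - 1)(s - 2.9)(s - 4.5)(s - 1.8). Poles: 1, 1.8, 2.9, 4.5. All Re(p)<0: No (unstable)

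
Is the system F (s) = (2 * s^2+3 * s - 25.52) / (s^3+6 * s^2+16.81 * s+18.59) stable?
Denominator: s^3 + 6*s^2 + 16.81*s + 18.59 = (s + 2.2)(s^2 + 3.8*s + 8.45). Poles: -1.9 + 2.2j, -1.9 - 2.2j, -2.2. All Re(p)<0: Yes (stable)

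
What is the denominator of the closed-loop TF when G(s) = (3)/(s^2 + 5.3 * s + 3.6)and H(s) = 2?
Characteristic poly = G_den * H_den + G_num * H_num = (s^2 + 5.3*s + 3.6) + (6) = s^2 + 5.3*s + 9.6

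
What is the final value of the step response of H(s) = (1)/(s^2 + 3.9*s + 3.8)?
FVT: lim_{t→∞} y(t) = lim_{s→0} s*Y(s) where Y(s) = H(s)/s.
= lim_{s→0} H(s) = H(0) = num(0)/den(0) = 1/3.8 = 0.2632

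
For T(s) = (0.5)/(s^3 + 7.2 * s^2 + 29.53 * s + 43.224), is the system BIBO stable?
Denominator: s^3 + 7.2*s^2 + 29.53*s + 43.224 = (s + 2.4)(s^2 + 4.8*s + 18.01). Poles: -2.4, -2.4 + 3.5j, -2.4 - 3.5j. All Re(p)<0: Yes (stable)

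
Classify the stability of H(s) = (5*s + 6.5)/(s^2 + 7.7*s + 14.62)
Denominator: s^2 + 7.7*s + 14.62 = (s + 3.4)(s + 4.3). Poles: -3.4, -4.3. Stable (all poles in LHP)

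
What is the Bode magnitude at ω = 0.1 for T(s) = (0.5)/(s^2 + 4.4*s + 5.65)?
Substitute s = j*0.1: T(j0.1) = 0.0881162 - 0.00687431j.
|T(j0.1)| = sqrt(Re² + Im²) = 0.08838.
20*log₁₀(0.08838) = -21.07 dB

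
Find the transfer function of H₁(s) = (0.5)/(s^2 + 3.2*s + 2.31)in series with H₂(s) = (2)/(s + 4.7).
Series: H = H₁ · H₂ = (n₁·n₂)/(d₁·d₂).
Num: n₁·n₂ = 1. Den: d₁·d₂ = s^3 + 7.9*s^2 + 17.35*s + 10.857.
H(s) = (1)/(s^3 + 7.9*s^2 + 17.35*s + 10.857)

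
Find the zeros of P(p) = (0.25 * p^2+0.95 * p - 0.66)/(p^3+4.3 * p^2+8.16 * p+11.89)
Set numerator = 0: 0.25*p^2 + 0.95*p - 0.66 = 0.25*(p + 4.4)(p - 0.6) = 0 → Zeros: -4.4, 0.6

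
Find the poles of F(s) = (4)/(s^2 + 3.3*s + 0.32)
Set denominator = 0: s^2 + 3.3*s + 0.32 = (s + 3.2)(s + 0.1) = 0 → Poles: -0.1, -3.2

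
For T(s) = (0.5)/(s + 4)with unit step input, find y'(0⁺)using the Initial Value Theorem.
IVT: y'(0⁺) = lim_{s→∞} s²·Y(s) = lim_{s→∞} s·T(s).
deg(num) = 0, deg(den) = 1, relative degree = 1, so s·T(s) → (leading num)/(leading den) = 0.5/1 = 0.5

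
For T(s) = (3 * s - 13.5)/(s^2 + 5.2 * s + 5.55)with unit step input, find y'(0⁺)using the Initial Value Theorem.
IVT: y'(0⁺) = lim_{s→∞} s²·Y(s) = lim_{s→∞} s·T(s).
deg(num) = 1, deg(den) = 2, relative degree = 1, so s·T(s) → (leading num)/(leading den) = 3/1 = 3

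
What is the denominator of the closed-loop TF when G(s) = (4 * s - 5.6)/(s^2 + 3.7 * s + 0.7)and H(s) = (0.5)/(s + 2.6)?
Characteristic poly = G_den * H_den + G_num * H_num = (s^3 + 6.3*s^2 + 10.32*s + 1.82) + (2*s - 2.8) = s^3 + 6.3*s^2 + 12.32*s - 0.98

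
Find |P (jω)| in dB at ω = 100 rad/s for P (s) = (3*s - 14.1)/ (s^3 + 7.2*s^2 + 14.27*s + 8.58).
Substitute s = j*100: P(j100) = -0.000297863 - 3.55943e-05j.
|P(j100)| = sqrt(Re² + Im²) = 0.0003.
20*log₁₀(0.0003) = -70.46 dB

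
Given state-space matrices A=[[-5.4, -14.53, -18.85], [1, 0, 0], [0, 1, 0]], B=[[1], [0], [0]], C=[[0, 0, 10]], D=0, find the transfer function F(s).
F(s) = C(sI - A)⁻¹B + D.
Characteristic polynomial det(sI - A) = s^3 + 5.4*s^2 + 14.53*s + 18.85.
Numerator from C·adj(sI-A)·B + D·det(sI-A) = 10.
F(s) = (10)/(s^3 + 5.4*s^2 + 14.53*s + 18.85)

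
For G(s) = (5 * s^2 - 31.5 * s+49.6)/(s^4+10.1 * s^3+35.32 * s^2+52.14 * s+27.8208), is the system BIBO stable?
Denominator: s^4 + 10.1*s^3 + 35.32*s^2 + 52.14*s + 27.8208 = (s + 4.6)(s + 1.6)(s + 1.8)(s + 2.1). Poles: -1.6, -1.8, -2.1, -4.6. All Re(p)<0: Yes (stable)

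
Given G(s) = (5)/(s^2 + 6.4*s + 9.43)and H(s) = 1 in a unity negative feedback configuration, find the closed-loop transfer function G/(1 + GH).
Closed-loop T = G/(1+GH).
Numerator: G_num * H_den = 5.
Denominator: G_den * H_den + G_num * H_num = (s^2 + 6.4*s + 9.43) + (5) = s^2 + 6.4*s + 14.43.
T(s) = (5)/(s^2 + 6.4*s + 14.43)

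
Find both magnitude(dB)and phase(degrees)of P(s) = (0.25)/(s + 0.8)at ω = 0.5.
Substitute s = j*0.5: P(j0.5) = 0.224719 - 0.140449j.
|P| = 20*log₁₀(sqrt(Re²+Im²)) = -11.54 dB.
∠P = atan2(Im, Re) = -32.01°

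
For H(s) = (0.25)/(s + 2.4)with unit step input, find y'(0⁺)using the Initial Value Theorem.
IVT: y'(0⁺) = lim_{s→∞} s²·Y(s) = lim_{s→∞} s·H(s).
deg(num) = 0, deg(den) = 1, relative degree = 1, so s·H(s) → (leading num)/(leading den) = 0.25/1 = 0.25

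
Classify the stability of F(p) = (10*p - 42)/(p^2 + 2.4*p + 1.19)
Denominator: p^2 + 2.4*p + 1.19 = (p + 0.7)(p + 1.7). Poles: -0.7, -1.7. Stable (all poles in LHP)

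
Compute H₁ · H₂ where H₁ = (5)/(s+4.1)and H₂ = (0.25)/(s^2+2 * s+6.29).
Series: H = H₁ · H₂ = (n₁·n₂)/(d₁·d₂).
Num: n₁·n₂ = 1.25. Den: d₁·d₂ = s^3 + 6.1*s^2 + 14.49*s + 25.789.
H(s) = (1.25)/(s^3 + 6.1*s^2 + 14.49*s + 25.789)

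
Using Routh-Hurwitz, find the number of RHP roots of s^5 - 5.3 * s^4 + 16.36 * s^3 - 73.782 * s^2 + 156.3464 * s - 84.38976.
Routh array:
s^5: [1, 16.36, 156.3464]; s^4: [-5.3, -73.782, -84.38976]; s^3: [2.43887, 140.424]; s^2: [231.379, -84.38976]; s^1: [141.313]; s^0: [-84.38976]
First column: [1, -5.3, 2.43887, 231.379, 141.313, -84.38976]. Sign changes = RHP roots = 3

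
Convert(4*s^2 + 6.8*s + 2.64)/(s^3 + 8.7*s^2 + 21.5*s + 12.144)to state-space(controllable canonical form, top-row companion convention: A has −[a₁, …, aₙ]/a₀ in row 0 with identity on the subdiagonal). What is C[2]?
Reachable canonical form: C = numerator coefficients (right-aligned, zero-padded to length n).
num = 4*s^2 + 6.8*s + 2.64, C = [[4, 6.8, 2.64]].
C[2] = 2.64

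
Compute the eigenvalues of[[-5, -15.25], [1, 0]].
Eigenvalues solve det(λI - A) = 0.
Characteristic polynomial: λ^2 + 5*λ + 15.25 = 0.
Roots: -2.5 + 3j, -2.5 - 3j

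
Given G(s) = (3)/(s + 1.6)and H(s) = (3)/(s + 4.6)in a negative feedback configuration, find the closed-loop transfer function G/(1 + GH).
Closed-loop T = G/(1+GH).
Numerator: G_num * H_den = 3*s + 13.8.
Denominator: G_den * H_den + G_num * H_num = (s^2 + 6.2*s + 7.36) + (9) = s^2 + 6.2*s + 16.36.
T(s) = (3*s + 13.8)/(s^2 + 6.2*s + 16.36)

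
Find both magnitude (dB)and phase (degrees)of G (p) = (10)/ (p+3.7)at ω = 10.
Substitute p = j*10: G(j10) = 0.325446 - 0.879585j.
|G| = 20*log₁₀(sqrt(Re²+Im²)) = -0.56 dB.
∠G = atan2(Im, Re) = -69.70°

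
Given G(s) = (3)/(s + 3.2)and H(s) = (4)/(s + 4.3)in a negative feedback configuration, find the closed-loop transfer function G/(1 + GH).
Closed-loop T = G/(1+GH).
Numerator: G_num * H_den = 3*s + 12.9.
Denominator: G_den * H_den + G_num * H_num = (s^2 + 7.5*s + 13.76) + (12) = s^2 + 7.5*s + 25.76.
T(s) = (3*s + 12.9)/(s^2 + 7.5*s + 25.76)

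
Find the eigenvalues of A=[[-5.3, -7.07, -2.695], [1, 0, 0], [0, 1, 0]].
Eigenvalues solve det(λI - A) = 0.
Characteristic polynomial: λ^3 + 5.3*λ^2 + 7.07*λ + 2.695 = 0.
Factor: (λ + 1.1)(λ + 3.5)(λ + 0.7) = 0.
Roots: -0.7, -1.1, -3.5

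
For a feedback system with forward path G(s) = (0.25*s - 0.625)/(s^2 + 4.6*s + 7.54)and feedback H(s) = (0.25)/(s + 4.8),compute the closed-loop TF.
Closed-loop T = G/(1+GH).
Numerator: G_num * H_den = 0.25*s^2 + 0.575*s - 3.
Denominator: G_den * H_den + G_num * H_num = (s^3 + 9.4*s^2 + 29.62*s + 36.192) + (0.0625*s - 0.15625) = s^3 + 9.4*s^2 + 29.6825*s + 36.03575.
T(s) = (0.25*s^2 + 0.575*s - 3)/(s^3 + 9.4*s^2 + 29.6825*s + 36.03575)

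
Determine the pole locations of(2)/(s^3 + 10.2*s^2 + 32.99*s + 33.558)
Set denominator = 0: s^3 + 10.2*s^2 + 32.99*s + 33.558 = (s + 2.1)(s + 4.7)(s + 3.4) = 0 → Poles: -2.1, -3.4, -4.7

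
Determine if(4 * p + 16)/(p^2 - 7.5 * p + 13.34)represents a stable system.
Denominator: p^2 - 7.5*p + 13.34 = (p - 4.6)(p - 2.9). Poles: 2.9, 4.6. All Re(p)<0: No (unstable)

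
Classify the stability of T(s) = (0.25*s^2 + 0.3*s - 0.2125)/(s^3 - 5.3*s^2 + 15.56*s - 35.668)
Denominator: s^3 - 5.3*s^2 + 15.56*s - 35.668 = (s - 3.7)(s^2 - 1.6*s + 9.64). Poles: 0.8 + 3j, 0.8 - 3j, 3.7. Unstable (3 pole(s) in RHP)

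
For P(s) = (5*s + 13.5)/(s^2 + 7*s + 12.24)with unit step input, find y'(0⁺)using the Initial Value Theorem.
IVT: y'(0⁺) = lim_{s→∞} s²·Y(s) = lim_{s→∞} s·P(s).
deg(num) = 1, deg(den) = 2, relative degree = 1, so s·P(s) → (leading num)/(leading den) = 5/1 = 5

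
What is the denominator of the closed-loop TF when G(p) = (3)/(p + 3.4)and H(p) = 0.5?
Characteristic poly = G_den * H_den + G_num * H_num = (p + 3.4) + (1.5) = p + 4.9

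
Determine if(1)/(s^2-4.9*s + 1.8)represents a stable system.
Denominator: s^2 - 4.9*s + 1.8 = (s - 4.5)(s - 0.4). Poles: 0.4, 4.5. All Re(p)<0: No (unstable)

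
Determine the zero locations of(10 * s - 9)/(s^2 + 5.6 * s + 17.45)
Set numerator = 0: 10*s - 9 = 0 → Zeros: 0.9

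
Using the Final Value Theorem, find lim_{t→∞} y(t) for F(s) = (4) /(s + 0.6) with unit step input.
FVT: lim_{t→∞} y(t) = lim_{s→0} s*Y(s) where Y(s) = F(s)/s.
= lim_{s→0} F(s) = F(0) = num(0)/den(0) = 4/0.6 = 6.667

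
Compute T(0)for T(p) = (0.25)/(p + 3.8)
DC gain = T(0) = num(0)/den(0) = 0.25/3.8 = 0.06579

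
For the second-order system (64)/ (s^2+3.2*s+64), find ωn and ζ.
Standard form: ωn²/(s²+2ζωn·s+ωn²).
const=64=ωn² → ωn=8, s coeff=3.2=2ζωn → ζ=0.2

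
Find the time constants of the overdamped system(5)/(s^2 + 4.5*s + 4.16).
Overdamped: real poles at -1.3, -3.2. τ = -1/pole → τ₁ = 0.7692, τ₂ = 0.3125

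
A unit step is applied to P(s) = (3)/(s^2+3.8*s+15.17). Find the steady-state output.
FVT: lim_{t→∞} y(t) = lim_{s→0} s*Y(s) where Y(s) = P(s)/s.
= lim_{s→0} P(s) = P(0) = num(0)/den(0) = 3/15.17 = 0.1978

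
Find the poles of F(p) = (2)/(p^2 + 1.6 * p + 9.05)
Set denominator = 0: p^2 + 1.6*p + 9.05 = 0 → Poles: -0.8 + 2.9j, -0.8 - 2.9j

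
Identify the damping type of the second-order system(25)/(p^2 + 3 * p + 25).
Standard form: ωn²/(p²+2ζωn·p+ωn²) gives ωn=5, ζ=0.3.
Underdamped (ζ = 0.3 < 1)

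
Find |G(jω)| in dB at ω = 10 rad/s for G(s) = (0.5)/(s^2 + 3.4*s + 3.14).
Substitute s = j*10: G(j10) = -0.00459581 - 0.00161323j.
|G(j10)| = sqrt(Re² + Im²) = 0.004871.
20*log₁₀(0.004871) = -46.25 dB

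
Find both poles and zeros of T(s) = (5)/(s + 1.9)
Set denominator = 0: s + 1.9 = 0 → Poles: -1.9
Numerator is a nonzero constant (5) → Zeros: none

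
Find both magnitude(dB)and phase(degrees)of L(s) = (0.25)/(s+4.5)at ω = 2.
Substitute s = j*2: L(j2) = 0.0463918 - 0.0206186j.
|L| = 20*log₁₀(sqrt(Re²+Im²)) = -25.89 dB.
∠L = atan2(Im, Re) = -23.96°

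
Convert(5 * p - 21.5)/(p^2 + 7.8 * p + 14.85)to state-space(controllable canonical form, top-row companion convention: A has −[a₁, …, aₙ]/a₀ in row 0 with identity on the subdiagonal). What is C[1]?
Reachable canonical form: C = numerator coefficients (right-aligned, zero-padded to length n).
num = 5*p - 21.5, C = [[5, -21.5]].
C[1] = -21.5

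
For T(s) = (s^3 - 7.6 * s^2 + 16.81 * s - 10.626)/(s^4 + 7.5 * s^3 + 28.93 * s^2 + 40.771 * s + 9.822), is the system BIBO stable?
Denominator: s^4 + 7.5*s^3 + 28.93*s^2 + 40.771*s + 9.822 = (s + 0.3)(s + 2)(s^2 + 5.2*s + 16.37). Poles: -0.3, -2, -2.6 + 3.1j, -2.6 - 3.1j. All Re(p)<0: Yes (stable)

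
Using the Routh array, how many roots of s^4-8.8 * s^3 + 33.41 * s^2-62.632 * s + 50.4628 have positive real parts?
Routh array:
s^4: [1, 33.41, 50.4628]; s^3: [-8.8, -62.632]; s^2: [26.2927, 50.4628]; s^1: [-45.7424]; s^0: [50.4628]
First column: [1, -8.8, 26.2927, -45.7424, 50.4628]. Sign changes = RHP roots = 4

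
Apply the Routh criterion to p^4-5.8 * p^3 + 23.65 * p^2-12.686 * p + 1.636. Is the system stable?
Routh array:
p^4: [1, 23.65, 1.636]; p^3: [-5.8, -12.686]; p^2: [21.4628, 1.636]; p^1: [-12.2439]; p^0: [1.636]
First column: [1, -5.8, 21.4628, -12.2439, 1.636]. Sign changes = 4.
No, unstable (4 RHP root(s))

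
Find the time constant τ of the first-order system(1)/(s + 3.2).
First-order system: τ = -1/pole. Pole = -3.2. τ = -1/(-3.2) = 0.3125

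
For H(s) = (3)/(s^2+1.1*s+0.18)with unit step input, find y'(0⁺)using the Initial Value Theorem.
IVT: y'(0⁺) = lim_{s→∞} s²·Y(s) = lim_{s→∞} s·H(s).
deg(num) = 0, deg(den) = 2, relative degree = 2 ≥ 2, so s·H(s) → 0. Initial slope = 0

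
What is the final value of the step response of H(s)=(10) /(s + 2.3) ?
FVT: lim_{t→∞} y(t) = lim_{s→0} s*Y(s) where Y(s) = H(s)/s.
= lim_{s→0} H(s) = H(0) = num(0)/den(0) = 10/2.3 = 4.348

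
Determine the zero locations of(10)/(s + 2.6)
Numerator is a nonzero constant (10) → Zeros: none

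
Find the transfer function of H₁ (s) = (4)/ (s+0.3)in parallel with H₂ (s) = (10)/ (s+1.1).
Parallel: H = H₁ + H₂ = (n₁·d₂ + n₂·d₁)/(d₁·d₂).
n₁·d₂ = 4*s + 4.4. n₂·d₁ = 10*s + 3. Sum = 14*s + 7.4. d₁·d₂ = s^2 + 1.4*s + 0.33.
H(s) = (14*s + 7.4)/(s^2 + 1.4*s + 0.33)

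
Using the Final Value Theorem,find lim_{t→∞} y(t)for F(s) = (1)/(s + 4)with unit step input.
FVT: lim_{t→∞} y(t) = lim_{s→0} s*Y(s) where Y(s) = F(s)/s.
= lim_{s→0} F(s) = F(0) = num(0)/den(0) = 1/4 = 0.25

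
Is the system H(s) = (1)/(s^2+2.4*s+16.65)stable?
Denominator: s^2 + 2.4*s + 16.65. Poles: -1.2 + 3.9j, -1.2 - 3.9j. All Re(p)<0: Yes (stable)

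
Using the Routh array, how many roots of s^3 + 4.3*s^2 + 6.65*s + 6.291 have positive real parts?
Routh array:
s^3: [1, 6.65]; s^2: [4.3, 6.291]; s^1: [5.18698]; s^0: [6.291]
First column: [1, 4.3, 5.18698, 6.291]. Sign changes = RHP roots = 0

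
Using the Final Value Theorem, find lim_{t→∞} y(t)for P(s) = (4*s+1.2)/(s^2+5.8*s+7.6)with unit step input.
FVT: lim_{t→∞} y(t) = lim_{s→0} s*Y(s) where Y(s) = P(s)/s.
= lim_{s→0} P(s) = P(0) = num(0)/den(0) = 1.2/7.6 = 0.1579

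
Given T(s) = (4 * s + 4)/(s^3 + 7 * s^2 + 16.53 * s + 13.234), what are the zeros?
Set numerator = 0: 4*s + 4 = 0 → Zeros: -1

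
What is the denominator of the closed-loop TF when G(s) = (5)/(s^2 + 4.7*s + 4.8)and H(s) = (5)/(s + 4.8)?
Characteristic poly = G_den * H_den + G_num * H_num = (s^3 + 9.5*s^2 + 27.36*s + 23.04) + (25) = s^3 + 9.5*s^2 + 27.36*s + 48.04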